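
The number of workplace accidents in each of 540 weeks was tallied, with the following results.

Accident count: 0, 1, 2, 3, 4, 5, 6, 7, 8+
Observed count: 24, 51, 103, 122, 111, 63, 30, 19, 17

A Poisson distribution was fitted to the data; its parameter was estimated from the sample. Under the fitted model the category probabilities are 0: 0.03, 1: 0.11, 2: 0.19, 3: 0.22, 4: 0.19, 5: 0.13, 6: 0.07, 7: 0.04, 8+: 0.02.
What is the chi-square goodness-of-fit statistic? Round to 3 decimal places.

11.939

Expected counts E_i = n·p_i: 540×0.03 = 16.2, 540×0.11 = 59.4, 540×0.19 = 102.6, 540×0.22 = 118.8, 540×0.19 = 102.6, 540×0.13 = 70.2, 540×0.07 = 37.8, 540×0.04 = 21.6, 540×0.02 = 10.8.
0: (24 − 16.2)²/16.2 = 60.84/16.2 = 3.7556
1: (51 − 59.4)²/59.4 = 70.56/59.4 = 1.1879
2: (103 − 102.6)²/102.6 = 0.16/102.6 = 0.0016
3: (122 − 118.8)²/118.8 = 10.24/118.8 = 0.0862
4: (111 − 102.6)²/102.6 = 70.56/102.6 = 0.6877
5: (63 − 70.2)²/70.2 = 51.84/70.2 = 0.7385
6: (30 − 37.8)²/37.8 = 60.84/37.8 = 1.6095
7: (19 − 21.6)²/21.6 = 6.76/21.6 = 0.3130
8+: (17 − 10.8)²/10.8 = 38.44/10.8 = 3.5593
Sum = 11.939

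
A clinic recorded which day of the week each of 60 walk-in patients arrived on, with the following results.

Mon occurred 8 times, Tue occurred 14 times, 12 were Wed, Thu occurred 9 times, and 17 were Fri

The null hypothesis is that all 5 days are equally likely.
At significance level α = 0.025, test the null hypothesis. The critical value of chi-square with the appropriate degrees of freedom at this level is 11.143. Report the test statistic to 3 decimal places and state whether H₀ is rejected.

Under H₀ each category has probability 1/5, so each expected count is 60/5 = 12.
cat         O        E   (O−E)²/E
Mon         8       12     1.3333
Tue        14       12     0.3333
Wed        12       12     0.0000
Thu         9       12     0.7500
Fri        17       12     2.0833
Sum = 4.500
df = 4. Since 4.500 < 11.143, we do not reject H₀.

4.500; do not reject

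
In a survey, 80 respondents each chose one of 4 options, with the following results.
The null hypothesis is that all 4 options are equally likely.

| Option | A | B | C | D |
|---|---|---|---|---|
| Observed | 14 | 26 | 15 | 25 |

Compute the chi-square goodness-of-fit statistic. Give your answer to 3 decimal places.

Under H₀ each category has probability 1/4, so each expected count is 80/4 = 20.
A: (14 − 20)²/20 = 36/20 = 1.8000
B: (26 − 20)²/20 = 36/20 = 1.8000
C: (15 − 20)²/20 = 25/20 = 1.2500
D: (25 − 20)²/20 = 25/20 = 1.2500
Sum = 6.100

6.100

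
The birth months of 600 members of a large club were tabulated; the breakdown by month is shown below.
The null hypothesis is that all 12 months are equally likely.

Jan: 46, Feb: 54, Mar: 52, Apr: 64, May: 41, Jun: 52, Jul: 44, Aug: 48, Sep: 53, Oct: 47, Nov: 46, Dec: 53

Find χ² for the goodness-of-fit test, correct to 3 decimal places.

8.000

Under H₀ each category has probability 1/12, so each expected count is 600/12 = 50.
Jan: (46 − 50)²/50 = 16/50 = 0.3200
Feb: (54 − 50)²/50 = 16/50 = 0.3200
Mar: (52 − 50)²/50 = 4/50 = 0.0800
Apr: (64 − 50)²/50 = 196/50 = 3.9200
May: (41 − 50)²/50 = 81/50 = 1.6200
Jun: (52 − 50)²/50 = 4/50 = 0.0800
Jul: (44 − 50)²/50 = 36/50 = 0.7200
Aug: (48 − 50)²/50 = 4/50 = 0.0800
Sep: (53 − 50)²/50 = 9/50 = 0.1800
Oct: (47 − 50)²/50 = 9/50 = 0.1800
Nov: (46 − 50)²/50 = 16/50 = 0.3200
Dec: (53 − 50)²/50 = 9/50 = 0.1800
Sum = 8.000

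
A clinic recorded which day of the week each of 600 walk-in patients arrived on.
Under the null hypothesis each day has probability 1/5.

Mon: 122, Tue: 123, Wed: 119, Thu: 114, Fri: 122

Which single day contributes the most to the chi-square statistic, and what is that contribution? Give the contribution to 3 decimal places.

Expected count for each of the 5 categories: 600/5 = 120.
χ² = (122−120)²/120 + (123−120)²/120 + (119−120)²/120 + (114−120)²/120 + (122−120)²/120
   = 0.0333 + 0.0750 + 0.0083 + 0.3000 + 0.0333
The largest term is for Thu: 0.300.

Thu, 0.300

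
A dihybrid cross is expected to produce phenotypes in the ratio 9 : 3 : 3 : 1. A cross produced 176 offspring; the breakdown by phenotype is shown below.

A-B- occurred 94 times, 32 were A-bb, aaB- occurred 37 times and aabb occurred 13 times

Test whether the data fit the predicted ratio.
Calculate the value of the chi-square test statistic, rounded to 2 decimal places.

Ratio total = 16. Expected counts: 176×9/16 = 99, 176×3/16 = 33, 176×3/16 = 33, 176×1/16 = 11.
cat         O        E   (O−E)²/E
A-B-       94       99      0.253
A-bb       32       33      0.030
aaB-       37       33      0.485
aabb       13       11      0.364
Sum = 1.13

1.13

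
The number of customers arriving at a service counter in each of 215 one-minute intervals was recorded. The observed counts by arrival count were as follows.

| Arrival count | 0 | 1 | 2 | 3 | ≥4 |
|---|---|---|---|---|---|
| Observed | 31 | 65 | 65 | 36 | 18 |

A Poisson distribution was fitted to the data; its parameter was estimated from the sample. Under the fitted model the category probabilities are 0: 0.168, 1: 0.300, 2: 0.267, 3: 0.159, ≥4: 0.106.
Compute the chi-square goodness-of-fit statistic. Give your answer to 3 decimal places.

Expected counts E_i = n·p_i: 215×0.168 = 36.12, 215×0.300 = 64.5, 215×0.267 = 57.405, 215×0.159 = 34.185, 215×0.106 = 22.79.
0: (31 − 36.12)²/36.12 = 26.2144/36.12 = 0.7258
1: (65 − 64.5)²/64.5 = 0.25/64.5 = 0.0039
2: (65 − 57.405)²/57.405 = 57.684025/57.405 = 1.0049
3: (36 − 34.185)²/34.185 = 3.294225/34.185 = 0.0964
≥4: (18 − 22.79)²/22.79 = 22.9441/22.79 = 1.0068
Sum = 2.838

2.838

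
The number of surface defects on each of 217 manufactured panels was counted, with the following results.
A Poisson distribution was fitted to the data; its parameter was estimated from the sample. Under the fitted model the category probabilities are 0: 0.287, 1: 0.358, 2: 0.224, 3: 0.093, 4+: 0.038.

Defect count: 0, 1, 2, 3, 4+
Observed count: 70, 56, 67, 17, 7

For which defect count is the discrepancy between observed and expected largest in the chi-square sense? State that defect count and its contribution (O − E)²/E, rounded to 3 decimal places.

Expected counts E_i = n·p_i: 217×0.287 = 62.279, 217×0.358 = 77.686, 217×0.224 = 48.608, 217×0.093 = 20.181, 217×0.038 = 8.246.
χ² = (70−62.279)²/62.279 + (56−77.686)²/77.686 + (67−48.608)²/48.608 + (17−20.181)²/20.181 + (7−8.246)²/8.246
   = 0.9572 + 6.0536 + 6.9591 + 0.5014 + 0.1883
The largest term is for 2: 6.959.

2, 6.959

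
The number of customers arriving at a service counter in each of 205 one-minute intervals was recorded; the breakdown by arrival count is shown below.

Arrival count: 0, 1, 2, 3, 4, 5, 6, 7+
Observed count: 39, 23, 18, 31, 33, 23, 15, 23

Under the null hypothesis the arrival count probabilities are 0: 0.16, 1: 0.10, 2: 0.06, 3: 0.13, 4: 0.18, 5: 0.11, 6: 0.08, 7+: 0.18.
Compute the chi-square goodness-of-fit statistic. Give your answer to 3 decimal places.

10.605

Expected counts E_i = n·p_i: 205×0.16 = 32.8, 205×0.10 = 20.5, 205×0.06 = 12.3, 205×0.13 = 26.65, 205×0.18 = 36.9, 205×0.11 = 22.55, 205×0.08 = 16.4, 205×0.18 = 36.9.
cat         O        E   (O−E)²/E
0          39     32.8     1.1720
1          23     20.5     0.3049
2          18     12.3     2.6415
3          31    26.65     0.7100
4          33     36.9     0.4122
5          23    22.55     0.0090
6          15     16.4     0.1195
7+         23     36.9     5.2360
Sum = 10.605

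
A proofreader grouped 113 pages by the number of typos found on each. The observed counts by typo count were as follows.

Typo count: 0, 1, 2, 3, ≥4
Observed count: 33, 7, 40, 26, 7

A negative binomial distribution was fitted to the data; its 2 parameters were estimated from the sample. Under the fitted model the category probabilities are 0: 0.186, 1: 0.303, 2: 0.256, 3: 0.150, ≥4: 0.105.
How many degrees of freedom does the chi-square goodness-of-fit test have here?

2

There are k = 5 categories and 2 parameters estimated from the data, so df = 5 − 1 − 2 = 2.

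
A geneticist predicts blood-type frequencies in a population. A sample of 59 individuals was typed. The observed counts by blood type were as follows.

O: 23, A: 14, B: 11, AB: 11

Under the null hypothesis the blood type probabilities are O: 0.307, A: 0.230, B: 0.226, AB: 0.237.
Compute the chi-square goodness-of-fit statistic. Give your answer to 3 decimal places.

2.377

Expected counts E_i = n·p_i: 59×0.307 = 18.113, 59×0.230 = 13.57, 59×0.226 = 13.334, 59×0.237 = 13.983.
O: (23 − 18.113)²/18.113 = 23.882769/18.113 = 1.3185
A: (14 − 13.57)²/13.57 = 0.1849/13.57 = 0.0136
B: (11 − 13.334)²/13.334 = 5.447556/13.334 = 0.4085
AB: (11 − 13.983)²/13.983 = 8.898289/13.983 = 0.6364
Sum = 2.377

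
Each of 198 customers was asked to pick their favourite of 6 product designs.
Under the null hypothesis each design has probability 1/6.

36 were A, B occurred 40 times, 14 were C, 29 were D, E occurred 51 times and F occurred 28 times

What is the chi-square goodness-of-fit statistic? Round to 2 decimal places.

Under H₀ each category has probability 1/6, so each expected count is 198/6 = 33.
A: (36 − 33)²/33 = 9/33 = 0.273
B: (40 − 33)²/33 = 49/33 = 1.485
C: (14 − 33)²/33 = 361/33 = 10.939
D: (29 − 33)²/33 = 16/33 = 0.485
E: (51 − 33)²/33 = 324/33 = 9.818
F: (28 − 33)²/33 = 25/33 = 0.758
Sum = 23.76

23.76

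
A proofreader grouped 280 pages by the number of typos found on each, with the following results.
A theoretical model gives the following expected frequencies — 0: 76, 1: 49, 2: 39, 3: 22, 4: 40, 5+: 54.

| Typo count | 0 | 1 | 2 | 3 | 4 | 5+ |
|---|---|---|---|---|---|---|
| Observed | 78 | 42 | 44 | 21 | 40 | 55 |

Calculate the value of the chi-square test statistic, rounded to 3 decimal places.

χ² = (78−76)²/76 + (42−49)²/49 + (44−39)²/39 + (21−22)²/22 + (40−40)²/40 + (55−54)²/54
   = 0.0526 + 1.0000 + 0.6410 + 0.0455 + 0.0000 + 0.0185
Sum = 1.758

1.758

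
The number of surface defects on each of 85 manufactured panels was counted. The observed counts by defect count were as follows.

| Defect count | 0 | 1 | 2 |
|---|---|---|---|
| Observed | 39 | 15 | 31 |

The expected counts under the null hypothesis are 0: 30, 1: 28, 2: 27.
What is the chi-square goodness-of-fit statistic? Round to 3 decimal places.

χ² = (39−30)²/30 + (15−28)²/28 + (31−27)²/27
   = 2.7000 + 6.0357 + 0.5926
Sum = 9.328

9.328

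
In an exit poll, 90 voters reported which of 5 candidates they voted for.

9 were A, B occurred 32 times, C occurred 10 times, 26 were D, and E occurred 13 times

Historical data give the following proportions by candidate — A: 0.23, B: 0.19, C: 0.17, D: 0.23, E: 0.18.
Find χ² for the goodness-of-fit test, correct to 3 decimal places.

23.421

Expected counts E_i = n·p_i: 90×0.23 = 20.7, 90×0.19 = 17.1, 90×0.17 = 15.3, 90×0.23 = 20.7, 90×0.18 = 16.2.
A: (9 − 20.7)²/20.7 = 136.89/20.7 = 6.6130
B: (32 − 17.1)²/17.1 = 222.01/17.1 = 12.9830
C: (10 − 15.3)²/15.3 = 28.09/15.3 = 1.8359
D: (26 − 20.7)²/20.7 = 28.09/20.7 = 1.3570
E: (13 − 16.2)²/16.2 = 10.24/16.2 = 0.6321
Sum = 23.421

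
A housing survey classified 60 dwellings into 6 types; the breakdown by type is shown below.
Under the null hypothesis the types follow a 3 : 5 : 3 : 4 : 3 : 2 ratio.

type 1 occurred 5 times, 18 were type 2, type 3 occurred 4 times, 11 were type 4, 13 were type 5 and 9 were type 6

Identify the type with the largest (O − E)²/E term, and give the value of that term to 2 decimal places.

type 3, 2.78

Ratio total = 20. Expected counts: 60×3/20 = 9, 60×5/20 = 15, 60×3/20 = 9, 60×4/20 = 12, 60×3/20 = 9, 60×2/20 = 6.
cat         O        E   (O−E)²/E
type 1      5        9      1.778
type 2     18       15      0.600
type 3      4        9      2.778
type 4     11       12      0.083
type 5     13        9      1.778
type 6      9        6      1.500
The largest term is for type 3: 2.78.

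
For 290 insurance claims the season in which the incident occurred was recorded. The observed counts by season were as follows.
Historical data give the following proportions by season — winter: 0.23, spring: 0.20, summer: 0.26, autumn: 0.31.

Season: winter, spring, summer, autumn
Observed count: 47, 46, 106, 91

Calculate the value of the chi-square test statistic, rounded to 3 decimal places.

Expected counts E_i = n·p_i: 290×0.23 = 66.7, 290×0.20 = 58, 290×0.26 = 75.4, 290×0.31 = 89.9.
winter: (47 − 66.7)²/66.7 = 388.09/66.7 = 5.8184
spring: (46 − 58)²/58 = 144/58 = 2.4828
summer: (106 − 75.4)²/75.4 = 936.36/75.4 = 12.4186
autumn: (91 − 89.9)²/89.9 = 1.21/89.9 = 0.0135
Sum = 20.733

20.733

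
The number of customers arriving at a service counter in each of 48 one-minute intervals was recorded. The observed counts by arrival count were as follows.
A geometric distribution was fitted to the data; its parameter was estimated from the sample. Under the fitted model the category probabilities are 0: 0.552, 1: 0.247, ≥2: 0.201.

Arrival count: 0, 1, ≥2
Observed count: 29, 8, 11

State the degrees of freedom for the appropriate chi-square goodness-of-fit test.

1

There are k = 3 categories and 1 parameter estimated from the data, so df = 3 − 1 − 1 = 1.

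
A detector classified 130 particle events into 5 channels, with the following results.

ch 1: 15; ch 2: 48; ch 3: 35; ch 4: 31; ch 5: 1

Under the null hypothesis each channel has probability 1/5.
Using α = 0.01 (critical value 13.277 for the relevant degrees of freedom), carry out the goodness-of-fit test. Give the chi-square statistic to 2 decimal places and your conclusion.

51.38; reject

Under H₀ each category has probability 1/5, so each expected count is 130/5 = 26.
ch 1: (15 − 26)²/26 = 121/26 = 4.654
ch 2: (48 − 26)²/26 = 484/26 = 18.615
ch 3: (35 − 26)²/26 = 81/26 = 3.115
ch 4: (31 − 26)²/26 = 25/26 = 0.962
ch 5: (1 − 26)²/26 = 625/26 = 24.038
Sum = 51.38
df = 4. Since 51.38 > 13.277, we reject H₀.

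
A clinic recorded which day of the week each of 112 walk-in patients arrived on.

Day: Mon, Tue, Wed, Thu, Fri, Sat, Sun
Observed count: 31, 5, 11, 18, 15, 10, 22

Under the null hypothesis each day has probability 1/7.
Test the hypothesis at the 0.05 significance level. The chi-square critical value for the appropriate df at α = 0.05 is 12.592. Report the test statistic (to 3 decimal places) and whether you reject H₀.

28.000; reject

Under H₀ each category has probability 1/7, so each expected count is 112/7 = 16.
cat         O        E   (O−E)²/E
Mon        31       16    14.0625
Tue         5       16     7.5625
Wed        11       16     1.5625
Thu        18       16     0.2500
Fri        15       16     0.0625
Sat        10       16     2.2500
Sun        22       16     2.2500
Sum = 28.000
df = 6. Since 28.000 > 12.592, we reject H₀.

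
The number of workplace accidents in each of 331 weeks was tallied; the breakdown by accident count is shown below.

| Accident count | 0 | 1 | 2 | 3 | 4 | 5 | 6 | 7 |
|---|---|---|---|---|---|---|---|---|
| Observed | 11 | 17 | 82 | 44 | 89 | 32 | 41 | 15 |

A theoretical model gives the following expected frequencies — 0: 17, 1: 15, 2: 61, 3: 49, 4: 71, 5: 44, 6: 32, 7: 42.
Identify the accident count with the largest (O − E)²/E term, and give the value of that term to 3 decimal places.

7, 17.357

cat         O        E   (O−E)²/E
0          11       17     2.1176
1          17       15     0.2667
2          82       61     7.2295
3          44       49     0.5102
4          89       71     4.5634
5          32       44     3.2727
6          41       32     2.5313
7          15       42    17.3571
The largest term is for 7: 17.357.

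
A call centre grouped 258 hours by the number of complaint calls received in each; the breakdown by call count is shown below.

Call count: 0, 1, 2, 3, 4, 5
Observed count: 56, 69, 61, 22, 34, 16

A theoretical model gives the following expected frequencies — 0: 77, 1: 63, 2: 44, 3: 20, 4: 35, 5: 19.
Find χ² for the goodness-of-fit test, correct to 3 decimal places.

13.569

cat         O        E   (O−E)²/E
0          56       77     5.7273
1          69       63     0.5714
2          61       44     6.5682
3          22       20     0.2000
4          34       35     0.0286
5          16       19     0.4737
Sum = 13.569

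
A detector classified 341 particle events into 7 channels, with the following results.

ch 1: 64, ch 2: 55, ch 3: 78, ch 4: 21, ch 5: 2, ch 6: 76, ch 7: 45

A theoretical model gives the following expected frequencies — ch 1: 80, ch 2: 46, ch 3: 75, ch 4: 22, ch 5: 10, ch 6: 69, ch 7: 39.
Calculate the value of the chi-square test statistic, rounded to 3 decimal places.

χ² = (64−80)²/80 + (55−46)²/46 + (78−75)²/75 + (21−22)²/22 + (2−10)²/10 + (76−69)²/69 + (45−39)²/39
   = 3.2000 + 1.7609 + 0.1200 + 0.0455 + 6.4000 + 0.7101 + 0.9231
Sum = 13.160

13.160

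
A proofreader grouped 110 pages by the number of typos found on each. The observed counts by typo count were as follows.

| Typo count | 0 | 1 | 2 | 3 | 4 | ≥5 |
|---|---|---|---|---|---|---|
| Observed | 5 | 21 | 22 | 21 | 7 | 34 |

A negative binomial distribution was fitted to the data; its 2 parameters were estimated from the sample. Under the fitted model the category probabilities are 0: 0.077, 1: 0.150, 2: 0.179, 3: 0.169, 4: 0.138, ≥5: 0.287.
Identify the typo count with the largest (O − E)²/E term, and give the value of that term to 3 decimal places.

4, 4.408

Expected counts E_i = n·p_i: 110×0.077 = 8.47, 110×0.150 = 16.5, 110×0.179 = 19.69, 110×0.169 = 18.59, 110×0.138 = 15.18, 110×0.287 = 31.57.
cat         O        E   (O−E)²/E
0           5     8.47     1.4216
1          21     16.5     1.2273
2          22    19.69     0.2710
3          21    18.59     0.3124
4           7    15.18     4.4079
≥5         34    31.57     0.1870
The largest term is for 4: 4.408.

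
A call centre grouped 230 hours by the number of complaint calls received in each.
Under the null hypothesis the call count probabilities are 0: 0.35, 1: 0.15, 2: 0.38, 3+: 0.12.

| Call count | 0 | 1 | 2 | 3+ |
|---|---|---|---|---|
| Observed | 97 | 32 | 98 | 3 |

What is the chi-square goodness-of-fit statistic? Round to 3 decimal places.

26.775

Expected counts E_i = n·p_i: 230×0.35 = 80.5, 230×0.15 = 34.5, 230×0.38 = 87.4, 230×0.12 = 27.6.
χ² = (97−80.5)²/80.5 + (32−34.5)²/34.5 + (98−87.4)²/87.4 + (3−27.6)²/27.6
   = 3.3820 + 0.1812 + 1.2856 + 21.9261
Sum = 26.775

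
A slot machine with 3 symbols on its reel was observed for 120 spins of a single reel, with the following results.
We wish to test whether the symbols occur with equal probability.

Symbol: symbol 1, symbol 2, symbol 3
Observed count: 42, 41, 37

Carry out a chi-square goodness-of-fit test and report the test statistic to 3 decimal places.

Under H₀ each category has probability 1/3, so each expected count is 120/3 = 40.
symbol 1: (42 − 40)²/40 = 4/40 = 0.1000
symbol 2: (41 − 40)²/40 = 1/40 = 0.0250
symbol 3: (37 − 40)²/40 = 9/40 = 0.2250
Sum = 0.350

0.350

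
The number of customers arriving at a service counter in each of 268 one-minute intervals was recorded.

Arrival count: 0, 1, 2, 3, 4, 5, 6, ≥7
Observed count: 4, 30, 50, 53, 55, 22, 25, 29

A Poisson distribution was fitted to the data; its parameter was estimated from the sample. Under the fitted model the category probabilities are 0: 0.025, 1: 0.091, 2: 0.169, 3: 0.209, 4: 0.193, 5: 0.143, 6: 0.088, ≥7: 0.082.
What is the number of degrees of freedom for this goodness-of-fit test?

6

There are k = 8 categories and 1 parameter estimated from the data, so df = 8 − 1 − 1 = 6.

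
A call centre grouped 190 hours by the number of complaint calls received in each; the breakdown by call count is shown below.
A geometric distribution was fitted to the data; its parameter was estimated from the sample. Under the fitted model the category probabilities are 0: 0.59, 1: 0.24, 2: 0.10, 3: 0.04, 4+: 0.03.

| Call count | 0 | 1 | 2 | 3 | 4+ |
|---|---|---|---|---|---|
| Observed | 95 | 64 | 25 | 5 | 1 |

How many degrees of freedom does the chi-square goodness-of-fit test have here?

There are k = 5 categories and 1 parameter estimated from the data, so df = 5 − 1 − 1 = 3.

3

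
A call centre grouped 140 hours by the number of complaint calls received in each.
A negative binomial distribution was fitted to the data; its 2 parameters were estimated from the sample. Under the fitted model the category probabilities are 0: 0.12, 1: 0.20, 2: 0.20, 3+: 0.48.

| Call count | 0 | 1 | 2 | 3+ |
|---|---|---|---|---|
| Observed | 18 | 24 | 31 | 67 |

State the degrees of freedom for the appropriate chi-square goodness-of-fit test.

There are k = 4 categories and 2 parameters estimated from the data, so df = 4 − 1 − 2 = 1.

1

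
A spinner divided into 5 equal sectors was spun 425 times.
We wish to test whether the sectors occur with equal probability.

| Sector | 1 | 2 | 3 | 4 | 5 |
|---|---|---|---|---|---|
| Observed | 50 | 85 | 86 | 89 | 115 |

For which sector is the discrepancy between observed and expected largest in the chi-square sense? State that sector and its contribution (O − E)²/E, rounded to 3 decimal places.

Under H₀ each category has probability 1/5, so each expected count is 425/5 = 85.
χ² = (50−85)²/85 + (85−85)²/85 + (86−85)²/85 + (89−85)²/85 + (115−85)²/85
   = 14.4118 + 0.0000 + 0.0118 + 0.1882 + 10.5882
The largest term is for 1: 14.412.

1, 14.412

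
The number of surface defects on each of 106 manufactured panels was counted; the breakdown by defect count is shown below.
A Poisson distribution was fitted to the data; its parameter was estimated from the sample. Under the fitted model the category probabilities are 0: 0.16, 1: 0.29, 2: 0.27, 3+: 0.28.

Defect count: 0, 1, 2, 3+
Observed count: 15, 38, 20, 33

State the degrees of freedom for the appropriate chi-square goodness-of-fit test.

2

There are k = 4 categories and 1 parameter estimated from the data, so df = 4 − 1 − 1 = 2.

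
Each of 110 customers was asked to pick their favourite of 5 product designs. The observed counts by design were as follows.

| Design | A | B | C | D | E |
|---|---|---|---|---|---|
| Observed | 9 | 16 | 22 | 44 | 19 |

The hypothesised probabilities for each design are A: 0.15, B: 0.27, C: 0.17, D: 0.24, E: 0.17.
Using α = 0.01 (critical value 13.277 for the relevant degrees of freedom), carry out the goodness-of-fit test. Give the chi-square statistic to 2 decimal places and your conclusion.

22.05; reject

Expected counts E_i = n·p_i: 110×0.15 = 16.5, 110×0.27 = 29.7, 110×0.17 = 18.7, 110×0.24 = 26.4, 110×0.17 = 18.7.
cat         O        E   (O−E)²/E
A           9     16.5      3.409
B          16     29.7      6.320
C          22     18.7      0.582
D          44     26.4     11.733
E          19     18.7      0.005
Sum = 22.05
df = 4. Since 22.05 > 13.277, we reject H₀.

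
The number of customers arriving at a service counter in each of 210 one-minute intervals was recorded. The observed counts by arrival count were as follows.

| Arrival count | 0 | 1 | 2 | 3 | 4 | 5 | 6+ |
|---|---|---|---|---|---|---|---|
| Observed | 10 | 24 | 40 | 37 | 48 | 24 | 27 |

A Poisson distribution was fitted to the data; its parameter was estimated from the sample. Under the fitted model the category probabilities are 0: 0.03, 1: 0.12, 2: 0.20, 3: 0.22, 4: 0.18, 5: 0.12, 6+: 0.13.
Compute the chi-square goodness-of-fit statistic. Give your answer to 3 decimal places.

Expected counts E_i = n·p_i: 210×0.03 = 6.3, 210×0.12 = 25.2, 210×0.20 = 42, 210×0.22 = 46.2, 210×0.18 = 37.8, 210×0.12 = 25.2, 210×0.13 = 27.3.
0: (10 − 6.3)²/6.3 = 13.69/6.3 = 2.1730
1: (24 − 25.2)²/25.2 = 1.44/25.2 = 0.0571
2: (40 − 42)²/42 = 4/42 = 0.0952
3: (37 − 46.2)²/46.2 = 84.64/46.2 = 1.8320
4: (48 − 37.8)²/37.8 = 104.04/37.8 = 2.7524
5: (24 − 25.2)²/25.2 = 1.44/25.2 = 0.0571
6+: (27 − 27.3)²/27.3 = 0.09/27.3 = 0.0033
Sum = 6.970

6.970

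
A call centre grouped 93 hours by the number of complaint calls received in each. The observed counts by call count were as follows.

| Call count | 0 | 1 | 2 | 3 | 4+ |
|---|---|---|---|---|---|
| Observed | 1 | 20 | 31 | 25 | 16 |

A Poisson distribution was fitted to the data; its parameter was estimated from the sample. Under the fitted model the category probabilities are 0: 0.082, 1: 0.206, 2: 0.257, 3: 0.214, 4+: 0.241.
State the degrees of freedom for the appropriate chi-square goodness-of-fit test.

There are k = 5 categories and 1 parameter estimated from the data, so df = 5 − 1 − 1 = 3.

3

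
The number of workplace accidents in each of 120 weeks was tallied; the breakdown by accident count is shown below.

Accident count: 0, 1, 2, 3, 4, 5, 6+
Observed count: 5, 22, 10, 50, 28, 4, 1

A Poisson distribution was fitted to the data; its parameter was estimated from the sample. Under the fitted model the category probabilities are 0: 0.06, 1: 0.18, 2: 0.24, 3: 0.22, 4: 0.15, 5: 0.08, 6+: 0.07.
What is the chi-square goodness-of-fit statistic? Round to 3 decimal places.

49.390

Expected counts E_i = n·p_i: 120×0.06 = 7.2, 120×0.18 = 21.6, 120×0.24 = 28.8, 120×0.22 = 26.4, 120×0.15 = 18, 120×0.08 = 9.6, 120×0.07 = 8.4.
cat         O        E   (O−E)²/E
0           5      7.2     0.6722
1          22     21.6     0.0074
2          10     28.8    12.2722
3          50     26.4    21.0970
4          28       18     5.5556
5           4      9.6     3.2667
6+          1      8.4     6.5190
Sum = 49.390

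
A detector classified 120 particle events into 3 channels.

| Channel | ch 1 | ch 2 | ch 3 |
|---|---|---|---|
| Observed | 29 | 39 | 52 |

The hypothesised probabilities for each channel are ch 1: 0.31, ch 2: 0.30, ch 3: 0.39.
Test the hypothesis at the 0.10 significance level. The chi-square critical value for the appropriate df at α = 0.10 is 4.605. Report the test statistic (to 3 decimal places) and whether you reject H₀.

Expected counts E_i = n·p_i: 120×0.31 = 37.2, 120×0.30 = 36, 120×0.39 = 46.8.
ch 1: (29 − 37.2)²/37.2 = 67.24/37.2 = 1.8075
ch 2: (39 − 36)²/36 = 9/36 = 0.2500
ch 3: (52 − 46.8)²/46.8 = 27.04/46.8 = 0.5778
Sum = 2.635
df = 2. Since 2.635 < 4.605, we do not reject H₀.

2.635; do not reject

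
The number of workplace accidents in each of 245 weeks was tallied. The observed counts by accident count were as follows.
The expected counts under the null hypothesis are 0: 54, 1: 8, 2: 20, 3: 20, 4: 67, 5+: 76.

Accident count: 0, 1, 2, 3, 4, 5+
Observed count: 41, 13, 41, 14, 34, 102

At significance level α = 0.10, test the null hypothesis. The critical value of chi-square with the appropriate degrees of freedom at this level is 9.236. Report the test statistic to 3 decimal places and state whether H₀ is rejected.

55.253; reject

cat         O        E   (O−E)²/E
0          41       54     3.1296
1          13        8     3.1250
2          41       20    22.0500
3          14       20     1.8000
4          34       67    16.2537
5+        102       76     8.8947
Sum = 55.253
df = 5. Since 55.253 > 9.236, we reject H₀.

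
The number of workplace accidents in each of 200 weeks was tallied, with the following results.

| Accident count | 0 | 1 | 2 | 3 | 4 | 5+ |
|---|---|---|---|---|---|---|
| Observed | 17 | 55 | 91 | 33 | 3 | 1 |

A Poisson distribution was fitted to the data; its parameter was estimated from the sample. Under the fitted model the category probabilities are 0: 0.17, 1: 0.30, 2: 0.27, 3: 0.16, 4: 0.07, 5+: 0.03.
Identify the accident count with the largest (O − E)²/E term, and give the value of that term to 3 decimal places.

Expected counts E_i = n·p_i: 200×0.17 = 34, 200×0.30 = 60, 200×0.27 = 54, 200×0.16 = 32, 200×0.07 = 14, 200×0.03 = 6.
χ² = (17−34)²/34 + (55−60)²/60 + (91−54)²/54 + (33−32)²/32 + (3−14)²/14 + (1−6)²/6
   = 8.5000 + 0.4167 + 25.3519 + 0.0313 + 8.6429 + 4.1667
The largest term is for 2: 25.352.

2, 25.352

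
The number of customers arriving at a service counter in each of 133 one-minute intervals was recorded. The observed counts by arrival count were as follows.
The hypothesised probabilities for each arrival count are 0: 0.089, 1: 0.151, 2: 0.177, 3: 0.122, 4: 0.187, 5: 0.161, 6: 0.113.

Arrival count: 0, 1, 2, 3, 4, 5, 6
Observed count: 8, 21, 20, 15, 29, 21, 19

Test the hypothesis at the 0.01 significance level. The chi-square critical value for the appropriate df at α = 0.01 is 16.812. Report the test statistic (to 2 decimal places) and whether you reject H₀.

Expected counts E_i = n·p_i: 133×0.089 = 11.837, 133×0.151 = 20.083, 133×0.177 = 23.541, 133×0.122 = 16.226, 133×0.187 = 24.871, 133×0.161 = 21.413, 133×0.113 = 15.029.
0: (8 − 11.837)²/11.837 = 14.722569/11.837 = 1.244
1: (21 − 20.083)²/20.083 = 0.840889/20.083 = 0.042
2: (20 − 23.541)²/23.541 = 12.538681/23.541 = 0.533
3: (15 − 16.226)²/16.226 = 1.503076/16.226 = 0.093
4: (29 − 24.871)²/24.871 = 17.048641/24.871 = 0.685
5: (21 − 21.413)²/21.413 = 0.170569/21.413 = 0.008
6: (19 − 15.029)²/15.029 = 15.768841/15.029 = 1.049
Sum = 3.65
df = 6. Since 3.65 < 16.812, we do not reject H₀.

3.65; do not reject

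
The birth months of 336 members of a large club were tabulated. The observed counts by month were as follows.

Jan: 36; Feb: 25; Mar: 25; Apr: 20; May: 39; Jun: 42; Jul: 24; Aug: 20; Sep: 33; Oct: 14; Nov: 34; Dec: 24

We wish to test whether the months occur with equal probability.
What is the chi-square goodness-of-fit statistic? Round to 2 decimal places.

Under H₀ each category has probability 1/12, so each expected count is 336/12 = 28.
cat         O        E   (O−E)²/E
Jan        36       28      2.286
Feb        25       28      0.321
Mar        25       28      0.321
Apr        20       28      2.286
May        39       28      4.321
Jun        42       28      7.000
Jul        24       28      0.571
Aug        20       28      2.286
Sep        33       28      0.893
Oct        14       28      7.000
Nov        34       28      1.286
Dec        24       28      0.571
Sum = 29.14

29.14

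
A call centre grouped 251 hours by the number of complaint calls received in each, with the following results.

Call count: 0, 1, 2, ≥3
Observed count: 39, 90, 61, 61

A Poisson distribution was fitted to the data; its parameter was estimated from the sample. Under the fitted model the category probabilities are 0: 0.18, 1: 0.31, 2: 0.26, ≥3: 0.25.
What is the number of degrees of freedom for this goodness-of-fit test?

2

There are k = 4 categories and 1 parameter estimated from the data, so df = 4 − 1 − 1 = 2.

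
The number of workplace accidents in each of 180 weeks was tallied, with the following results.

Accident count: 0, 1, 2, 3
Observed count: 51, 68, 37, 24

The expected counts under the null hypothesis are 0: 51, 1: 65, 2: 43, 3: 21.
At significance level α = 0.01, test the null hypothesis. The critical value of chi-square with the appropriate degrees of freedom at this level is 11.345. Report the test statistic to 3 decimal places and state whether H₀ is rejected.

χ² = (51−51)²/51 + (68−65)²/65 + (37−43)²/43 + (24−21)²/21
   = 0.0000 + 0.1385 + 0.8372 + 0.4286
Sum = 1.404
df = 3. Since 1.404 < 11.345, we do not reject H₀.

1.404; do not reject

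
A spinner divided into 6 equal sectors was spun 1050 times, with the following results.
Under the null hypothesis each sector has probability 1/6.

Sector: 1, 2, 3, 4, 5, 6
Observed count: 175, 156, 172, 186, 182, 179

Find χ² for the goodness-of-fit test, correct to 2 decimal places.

3.18

Expected count for each of the 6 categories: 1050/6 = 175.
χ² = (175−175)²/175 + (156−175)²/175 + (172−175)²/175 + (186−175)²/175 + (182−175)²/175 + (179−175)²/175
   = 0.000 + 2.063 + 0.051 + 0.691 + 0.280 + 0.091
Sum = 3.18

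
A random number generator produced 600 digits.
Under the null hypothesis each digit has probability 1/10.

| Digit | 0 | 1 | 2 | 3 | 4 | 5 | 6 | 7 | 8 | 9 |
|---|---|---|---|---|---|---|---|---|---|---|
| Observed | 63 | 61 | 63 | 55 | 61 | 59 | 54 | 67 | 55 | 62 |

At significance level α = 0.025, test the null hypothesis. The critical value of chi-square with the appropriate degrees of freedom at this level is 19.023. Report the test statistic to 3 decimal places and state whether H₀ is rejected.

Expected count for each of the 10 categories: 600/10 = 60.
χ² = (63−60)²/60 + (61−60)²/60 + (63−60)²/60 + (55−60)²/60 + (61−60)²/60 + (59−60)²/60 + (54−60)²/60 + (67−60)²/60 + (55−60)²/60 + (62−60)²/60
   = 0.1500 + 0.0167 + 0.1500 + 0.4167 + 0.0167 + 0.0167 + 0.6000 + 0.8167 + 0.4167 + 0.0667
Sum = 2.667
df = 9. Since 2.667 < 19.023, we do not reject H₀.

2.667; do not reject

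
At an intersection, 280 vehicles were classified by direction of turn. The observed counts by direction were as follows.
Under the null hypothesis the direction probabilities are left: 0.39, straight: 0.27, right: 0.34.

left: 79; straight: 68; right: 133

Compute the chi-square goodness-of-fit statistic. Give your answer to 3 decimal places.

Expected counts E_i = n·p_i: 280×0.39 = 109.2, 280×0.27 = 75.6, 280×0.34 = 95.2.
cat           O        E   (O−E)²/E
left         79    109.2     8.3520
straight     68     75.6     0.7640
right       133     95.2    15.0088
Sum = 24.125

24.125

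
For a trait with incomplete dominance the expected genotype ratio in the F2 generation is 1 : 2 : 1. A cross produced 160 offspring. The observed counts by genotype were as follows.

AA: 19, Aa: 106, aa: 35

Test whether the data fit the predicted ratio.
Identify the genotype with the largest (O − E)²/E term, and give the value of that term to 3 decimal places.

Ratio total = 4. Expected counts: 160×1/4 = 40, 160×2/4 = 80, 160×1/4 = 40.
χ² = (19−40)²/40 + (106−80)²/80 + (35−40)²/40
   = 11.0250 + 8.4500 + 0.6250
The largest term is for AA: 11.025.

AA, 11.025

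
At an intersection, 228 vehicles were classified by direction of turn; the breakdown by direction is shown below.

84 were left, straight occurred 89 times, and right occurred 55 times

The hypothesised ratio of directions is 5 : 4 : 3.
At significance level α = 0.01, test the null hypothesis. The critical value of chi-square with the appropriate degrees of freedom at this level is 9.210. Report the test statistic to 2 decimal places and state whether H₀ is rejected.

Ratio total = 12. Expected counts: 228×5/12 = 95, 228×4/12 = 76, 228×3/12 = 57.
cat           O        E   (O−E)²/E
left         84       95      1.274
straight     89       76      2.224
right        55       57      0.070
Sum = 3.57
df = 2. Since 3.57 < 9.210, we do not reject H₀.

3.57; do not reject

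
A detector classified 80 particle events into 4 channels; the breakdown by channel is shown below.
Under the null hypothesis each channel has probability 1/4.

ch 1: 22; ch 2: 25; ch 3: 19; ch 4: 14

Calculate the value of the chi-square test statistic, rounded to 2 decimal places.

Expected count for each of the 4 categories: 80/4 = 20.
χ² = (22−20)²/20 + (25−20)²/20 + (19−20)²/20 + (14−20)²/20
   = 0.200 + 1.250 + 0.050 + 1.800
Sum = 3.30

3.30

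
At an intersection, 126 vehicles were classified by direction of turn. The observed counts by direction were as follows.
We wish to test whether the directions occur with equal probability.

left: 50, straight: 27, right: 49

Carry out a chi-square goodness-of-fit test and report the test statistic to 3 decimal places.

8.048

Expected count for each of the 3 categories: 126/3 = 42.
χ² = (50−42)²/42 + (27−42)²/42 + (49−42)²/42
   = 1.5238 + 5.3571 + 1.1667
Sum = 8.048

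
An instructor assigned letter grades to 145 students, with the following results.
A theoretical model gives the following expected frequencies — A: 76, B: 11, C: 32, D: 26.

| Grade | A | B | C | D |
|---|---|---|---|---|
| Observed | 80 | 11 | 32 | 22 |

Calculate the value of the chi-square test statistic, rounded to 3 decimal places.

0.826

A: (80 − 76)²/76 = 16/76 = 0.2105
B: (11 − 11)²/11 = 0/11 = 0.0000
C: (32 − 32)²/32 = 0/32 = 0.0000
D: (22 − 26)²/26 = 16/26 = 0.6154
Sum = 0.826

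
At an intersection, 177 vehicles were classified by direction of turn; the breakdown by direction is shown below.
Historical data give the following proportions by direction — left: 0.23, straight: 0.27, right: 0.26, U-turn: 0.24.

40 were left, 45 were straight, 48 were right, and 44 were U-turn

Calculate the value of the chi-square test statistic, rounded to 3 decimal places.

0.315

Expected counts E_i = n·p_i: 177×0.23 = 40.71, 177×0.27 = 47.79, 177×0.26 = 46.02, 177×0.24 = 42.48.
χ² = (40−40.71)²/40.71 + (45−47.79)²/47.79 + (48−46.02)²/46.02 + (44−42.48)²/42.48
   = 0.0124 + 0.1629 + 0.0852 + 0.0544
Sum = 0.315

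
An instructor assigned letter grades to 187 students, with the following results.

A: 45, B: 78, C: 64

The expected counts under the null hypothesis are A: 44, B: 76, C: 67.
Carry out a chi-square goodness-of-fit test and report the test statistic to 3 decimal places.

A: (45 − 44)²/44 = 1/44 = 0.0227
B: (78 − 76)²/76 = 4/76 = 0.0526
C: (64 − 67)²/67 = 9/67 = 0.1343
Sum = 0.210

0.210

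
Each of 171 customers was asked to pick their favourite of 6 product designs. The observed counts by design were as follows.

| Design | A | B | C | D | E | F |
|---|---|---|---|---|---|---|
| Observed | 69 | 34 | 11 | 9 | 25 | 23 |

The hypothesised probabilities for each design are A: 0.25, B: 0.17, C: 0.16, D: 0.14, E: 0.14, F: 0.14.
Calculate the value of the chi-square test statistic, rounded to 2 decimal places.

Expected counts E_i = n·p_i: 171×0.25 = 42.75, 171×0.17 = 29.07, 171×0.16 = 27.36, 171×0.14 = 23.94, 171×0.14 = 23.94, 171×0.14 = 23.94.
A: (69 − 42.75)²/42.75 = 689.0625/42.75 = 16.118
B: (34 − 29.07)²/29.07 = 24.3049/29.07 = 0.836
C: (11 − 27.36)²/27.36 = 267.6496/27.36 = 9.783
D: (9 − 23.94)²/23.94 = 223.2036/23.94 = 9.323
E: (25 − 23.94)²/23.94 = 1.1236/23.94 = 0.047
F: (23 − 23.94)²/23.94 = 0.8836/23.94 = 0.037
Sum = 36.14

36.14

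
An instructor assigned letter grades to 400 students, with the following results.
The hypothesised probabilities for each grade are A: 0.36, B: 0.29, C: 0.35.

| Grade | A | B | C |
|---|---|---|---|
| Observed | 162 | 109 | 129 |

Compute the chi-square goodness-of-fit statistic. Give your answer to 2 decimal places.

Expected counts E_i = n·p_i: 400×0.36 = 144, 400×0.29 = 116, 400×0.35 = 140.
A: (162 − 144)²/144 = 324/144 = 2.250
B: (109 − 116)²/116 = 49/116 = 0.422
C: (129 − 140)²/140 = 121/140 = 0.864
Sum = 3.54

3.54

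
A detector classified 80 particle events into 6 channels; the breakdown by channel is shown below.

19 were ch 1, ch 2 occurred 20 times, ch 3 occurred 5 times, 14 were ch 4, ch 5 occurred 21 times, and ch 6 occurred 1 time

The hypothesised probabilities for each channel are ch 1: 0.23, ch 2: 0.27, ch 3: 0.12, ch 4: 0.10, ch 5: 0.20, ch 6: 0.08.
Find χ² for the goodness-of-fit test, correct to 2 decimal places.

Expected counts E_i = n·p_i: 80×0.23 = 18.4, 80×0.27 = 21.6, 80×0.12 = 9.6, 80×0.10 = 8, 80×0.20 = 16, 80×0.08 = 6.4.
cat         O        E   (O−E)²/E
ch 1       19     18.4      0.020
ch 2       20     21.6      0.119
ch 3        5      9.6      2.204
ch 4       14        8      4.500
ch 5       21       16      1.563
ch 6        1      6.4      4.556
Sum = 12.96

12.96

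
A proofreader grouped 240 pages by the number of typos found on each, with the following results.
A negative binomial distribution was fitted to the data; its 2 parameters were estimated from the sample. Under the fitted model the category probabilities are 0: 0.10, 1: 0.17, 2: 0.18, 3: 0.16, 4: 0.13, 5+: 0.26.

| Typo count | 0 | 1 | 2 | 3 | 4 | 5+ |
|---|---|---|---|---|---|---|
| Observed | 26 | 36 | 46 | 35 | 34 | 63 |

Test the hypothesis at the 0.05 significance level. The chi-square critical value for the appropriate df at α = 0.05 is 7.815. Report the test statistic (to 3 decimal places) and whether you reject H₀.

Expected counts E_i = n·p_i: 240×0.10 = 24, 240×0.17 = 40.8, 240×0.18 = 43.2, 240×0.16 = 38.4, 240×0.13 = 31.2, 240×0.26 = 62.4.
χ² = (26−24)²/24 + (36−40.8)²/40.8 + (46−43.2)²/43.2 + (35−38.4)²/38.4 + (34−31.2)²/31.2 + (63−62.4)²/62.4
   = 0.1667 + 0.5647 + 0.1815 + 0.3010 + 0.2513 + 0.0058
Sum = 1.471
df = 3. Since 1.471 < 7.815, we do not reject H₀.

1.471; do not reject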